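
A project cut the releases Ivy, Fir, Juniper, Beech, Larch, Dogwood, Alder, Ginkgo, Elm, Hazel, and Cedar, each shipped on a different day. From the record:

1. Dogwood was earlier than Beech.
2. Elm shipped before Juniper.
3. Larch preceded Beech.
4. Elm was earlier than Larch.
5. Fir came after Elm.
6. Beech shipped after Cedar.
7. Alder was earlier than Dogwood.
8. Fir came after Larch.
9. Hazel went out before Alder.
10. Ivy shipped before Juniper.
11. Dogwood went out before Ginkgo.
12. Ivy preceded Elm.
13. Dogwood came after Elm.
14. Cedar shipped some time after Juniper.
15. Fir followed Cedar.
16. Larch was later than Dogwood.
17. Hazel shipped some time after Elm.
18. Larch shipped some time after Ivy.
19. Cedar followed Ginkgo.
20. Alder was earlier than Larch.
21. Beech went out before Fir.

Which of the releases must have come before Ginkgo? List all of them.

Directly stated before Ginkgo: Dogwood.
Alder reaches Ginkgo via Alder → Dogwood → Ginkgo.
Elm reaches Ginkgo via Elm → Dogwood → Ginkgo.
Hazel reaches Ginkgo via Hazel → Alder → Dogwood → Ginkgo.
Likewise Ivy reaches Ginkgo by chaining the stated constraints.
No chain forces Juniper (or any of the others) ahead of Ginkgo.

Alder, Dogwood, Elm, Hazel, Ivy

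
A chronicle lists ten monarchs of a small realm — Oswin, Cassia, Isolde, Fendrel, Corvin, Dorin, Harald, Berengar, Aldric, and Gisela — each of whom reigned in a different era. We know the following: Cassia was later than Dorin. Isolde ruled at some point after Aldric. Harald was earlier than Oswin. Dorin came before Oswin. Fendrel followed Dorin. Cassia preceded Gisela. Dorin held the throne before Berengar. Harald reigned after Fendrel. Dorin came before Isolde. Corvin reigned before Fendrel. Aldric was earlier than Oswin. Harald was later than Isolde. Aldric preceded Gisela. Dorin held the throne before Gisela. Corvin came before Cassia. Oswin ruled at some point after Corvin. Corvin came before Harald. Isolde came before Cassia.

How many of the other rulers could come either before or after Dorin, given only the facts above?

Forced after Dorin: Berengar, Cassia, Fendrel, Gisela, Harald, Isolde, and Oswin.
That leaves Aldric and Corvin with no forced order relative to Dorin — 2.

2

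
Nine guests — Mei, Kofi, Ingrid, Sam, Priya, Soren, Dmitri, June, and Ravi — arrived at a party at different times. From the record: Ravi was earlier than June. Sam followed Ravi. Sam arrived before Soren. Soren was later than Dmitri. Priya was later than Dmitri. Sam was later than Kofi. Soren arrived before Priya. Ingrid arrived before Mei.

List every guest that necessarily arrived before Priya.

Dmitri, Kofi, Ravi, Sam, Soren

Directly stated before Priya: Dmitri and Soren.
Kofi reaches Priya via Kofi → Sam → Soren → Priya.
Ravi reaches Priya via Ravi → Sam → Soren → Priya.
Sam reaches Priya via Sam → Soren → Priya.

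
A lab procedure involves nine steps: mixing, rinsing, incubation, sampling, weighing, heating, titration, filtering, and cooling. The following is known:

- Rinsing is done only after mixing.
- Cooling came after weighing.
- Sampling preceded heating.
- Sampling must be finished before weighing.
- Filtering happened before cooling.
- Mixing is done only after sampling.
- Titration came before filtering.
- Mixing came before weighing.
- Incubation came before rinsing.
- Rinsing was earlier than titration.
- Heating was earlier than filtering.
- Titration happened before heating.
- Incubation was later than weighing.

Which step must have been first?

Sampling has a chain of constraints placing it before every other step, so sampling must be first.

sampling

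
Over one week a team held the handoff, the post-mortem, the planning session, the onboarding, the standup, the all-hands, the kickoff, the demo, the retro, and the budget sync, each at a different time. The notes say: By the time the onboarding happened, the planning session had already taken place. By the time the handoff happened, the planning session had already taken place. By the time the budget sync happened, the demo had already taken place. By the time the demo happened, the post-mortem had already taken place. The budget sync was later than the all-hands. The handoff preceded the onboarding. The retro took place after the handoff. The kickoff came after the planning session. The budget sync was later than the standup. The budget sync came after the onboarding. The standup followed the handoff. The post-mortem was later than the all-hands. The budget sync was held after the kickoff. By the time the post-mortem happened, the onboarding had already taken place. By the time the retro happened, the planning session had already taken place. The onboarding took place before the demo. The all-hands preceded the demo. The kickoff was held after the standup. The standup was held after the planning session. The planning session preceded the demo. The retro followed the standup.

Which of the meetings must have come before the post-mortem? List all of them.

Directly stated before the post-mortem: the all-hands and the onboarding.
The handoff reaches the post-mortem via the handoff → the onboarding → the post-mortem.
The planning session reaches the post-mortem via the planning session → the onboarding → the post-mortem.

the all-hands, the handoff, the onboarding, the planning session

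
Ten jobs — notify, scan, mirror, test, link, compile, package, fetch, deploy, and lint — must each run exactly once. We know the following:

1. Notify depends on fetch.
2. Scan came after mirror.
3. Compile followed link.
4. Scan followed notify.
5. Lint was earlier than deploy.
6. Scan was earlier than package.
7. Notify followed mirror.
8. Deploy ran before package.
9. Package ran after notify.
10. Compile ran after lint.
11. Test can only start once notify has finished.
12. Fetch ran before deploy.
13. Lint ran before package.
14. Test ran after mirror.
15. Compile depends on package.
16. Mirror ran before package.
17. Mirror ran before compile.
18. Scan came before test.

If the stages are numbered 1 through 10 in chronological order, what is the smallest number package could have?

Deploy, fetch, lint, mirror, notify, and scan must all come before package — 6 forced predecessors.
Nothing else is forced ahead of package, so its earliest slot is position 6 + 1 = 7.

7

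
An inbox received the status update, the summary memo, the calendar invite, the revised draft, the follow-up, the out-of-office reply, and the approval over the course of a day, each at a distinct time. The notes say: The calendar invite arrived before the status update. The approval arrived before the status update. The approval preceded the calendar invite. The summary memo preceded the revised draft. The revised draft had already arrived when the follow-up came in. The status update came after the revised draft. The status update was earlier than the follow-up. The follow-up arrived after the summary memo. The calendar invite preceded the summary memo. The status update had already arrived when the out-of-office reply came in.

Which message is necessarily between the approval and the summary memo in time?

the calendar invite

Tracing the constraints gives the approval → the calendar invite → the summary memo, so the calendar invite sits after the approval and before the summary memo.
No other message is forced both after the approval and before the summary memo.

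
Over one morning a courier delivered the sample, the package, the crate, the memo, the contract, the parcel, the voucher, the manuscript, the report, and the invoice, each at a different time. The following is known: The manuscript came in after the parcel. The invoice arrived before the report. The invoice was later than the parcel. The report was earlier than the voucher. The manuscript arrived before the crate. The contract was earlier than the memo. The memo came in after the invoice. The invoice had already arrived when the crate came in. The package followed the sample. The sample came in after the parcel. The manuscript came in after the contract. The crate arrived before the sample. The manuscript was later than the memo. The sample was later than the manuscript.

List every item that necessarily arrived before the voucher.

Directly stated before the voucher: the report.
The invoice reaches the voucher via the invoice → the report → the voucher.
The parcel reaches the voucher via the parcel → the invoice → the report → the voucher.

the invoice, the parcel, the report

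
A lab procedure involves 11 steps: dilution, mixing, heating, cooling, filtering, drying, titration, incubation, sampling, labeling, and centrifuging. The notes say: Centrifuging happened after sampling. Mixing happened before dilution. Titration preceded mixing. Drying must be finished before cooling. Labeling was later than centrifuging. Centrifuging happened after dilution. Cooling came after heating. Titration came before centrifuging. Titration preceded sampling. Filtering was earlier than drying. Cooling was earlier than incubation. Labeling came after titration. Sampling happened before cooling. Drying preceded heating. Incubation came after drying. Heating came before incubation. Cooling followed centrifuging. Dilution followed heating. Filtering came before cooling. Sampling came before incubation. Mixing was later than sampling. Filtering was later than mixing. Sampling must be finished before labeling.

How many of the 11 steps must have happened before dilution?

6

Directly stated before dilution: heating and mixing.
Drying reaches dilution via drying → heating → dilution.
Filtering reaches dilution via filtering → drying → heating → dilution.
Sampling reaches dilution via sampling → mixing → dilution.
Likewise titration reaches dilution by chaining the stated constraints.
No chain forces centrifuging (or any of the others) ahead of dilution.
That's drying, filtering, heating, mixing, sampling, and titration — 6 in all.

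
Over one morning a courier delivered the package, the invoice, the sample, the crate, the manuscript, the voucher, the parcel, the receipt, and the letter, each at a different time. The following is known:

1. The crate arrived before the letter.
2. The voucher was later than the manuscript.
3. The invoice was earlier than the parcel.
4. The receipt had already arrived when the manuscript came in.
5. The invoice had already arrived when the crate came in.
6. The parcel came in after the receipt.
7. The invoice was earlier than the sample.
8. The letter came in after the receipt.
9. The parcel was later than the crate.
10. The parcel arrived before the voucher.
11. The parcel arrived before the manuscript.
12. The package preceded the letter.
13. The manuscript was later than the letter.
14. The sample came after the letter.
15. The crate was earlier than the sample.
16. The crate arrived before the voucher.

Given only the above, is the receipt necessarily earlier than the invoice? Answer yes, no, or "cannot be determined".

cannot be determined

No chain of stated constraints runs from the receipt to the invoice, and none runs from the invoice to the receipt either.
So the relative order of the receipt and the invoice is not fixed by the given facts.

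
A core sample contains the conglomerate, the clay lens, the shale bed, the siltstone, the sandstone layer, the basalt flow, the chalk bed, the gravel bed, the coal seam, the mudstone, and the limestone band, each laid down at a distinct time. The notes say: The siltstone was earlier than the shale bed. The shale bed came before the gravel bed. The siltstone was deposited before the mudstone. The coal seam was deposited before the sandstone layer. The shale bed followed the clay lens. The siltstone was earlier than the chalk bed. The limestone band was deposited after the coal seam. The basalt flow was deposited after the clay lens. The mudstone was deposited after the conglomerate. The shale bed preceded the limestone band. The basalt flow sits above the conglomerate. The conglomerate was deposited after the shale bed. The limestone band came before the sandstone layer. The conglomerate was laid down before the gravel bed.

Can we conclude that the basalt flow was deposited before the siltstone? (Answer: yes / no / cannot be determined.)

Tracing the constraints gives the siltstone → the shale bed → the conglomerate → the basalt flow, so the siltstone must come before the basalt flow.
That means the basalt flow cannot be before the siltstone.

no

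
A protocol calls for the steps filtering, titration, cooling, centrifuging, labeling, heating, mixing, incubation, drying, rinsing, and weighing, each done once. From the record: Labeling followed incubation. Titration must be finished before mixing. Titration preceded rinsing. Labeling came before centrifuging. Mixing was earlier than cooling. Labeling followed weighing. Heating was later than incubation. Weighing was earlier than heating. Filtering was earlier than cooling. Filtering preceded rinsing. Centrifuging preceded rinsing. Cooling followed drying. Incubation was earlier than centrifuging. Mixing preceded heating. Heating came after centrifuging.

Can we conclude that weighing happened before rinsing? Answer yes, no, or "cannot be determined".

yes

Chain the constraints: weighing → labeling → centrifuging → rinsing. Each link is directly stated, so weighing comes before rinsing.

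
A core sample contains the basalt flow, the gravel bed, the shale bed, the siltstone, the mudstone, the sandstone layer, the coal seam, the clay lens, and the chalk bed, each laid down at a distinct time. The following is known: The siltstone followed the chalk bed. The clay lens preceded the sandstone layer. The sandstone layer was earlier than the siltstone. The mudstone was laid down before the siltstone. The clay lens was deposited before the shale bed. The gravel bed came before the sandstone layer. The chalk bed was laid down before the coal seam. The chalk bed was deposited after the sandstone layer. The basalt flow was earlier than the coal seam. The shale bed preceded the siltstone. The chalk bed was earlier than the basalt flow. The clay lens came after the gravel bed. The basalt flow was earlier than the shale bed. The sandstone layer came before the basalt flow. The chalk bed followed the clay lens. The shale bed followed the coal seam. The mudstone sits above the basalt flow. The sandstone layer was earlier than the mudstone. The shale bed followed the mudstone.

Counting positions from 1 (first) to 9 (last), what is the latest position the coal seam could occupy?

7

The coal seam must come before the shale bed and the siltstone — 2 layers forced after it.
Everything else can be placed before the coal seam in some valid order, so the coal seam can sit as late as position 9 − 2 = 7.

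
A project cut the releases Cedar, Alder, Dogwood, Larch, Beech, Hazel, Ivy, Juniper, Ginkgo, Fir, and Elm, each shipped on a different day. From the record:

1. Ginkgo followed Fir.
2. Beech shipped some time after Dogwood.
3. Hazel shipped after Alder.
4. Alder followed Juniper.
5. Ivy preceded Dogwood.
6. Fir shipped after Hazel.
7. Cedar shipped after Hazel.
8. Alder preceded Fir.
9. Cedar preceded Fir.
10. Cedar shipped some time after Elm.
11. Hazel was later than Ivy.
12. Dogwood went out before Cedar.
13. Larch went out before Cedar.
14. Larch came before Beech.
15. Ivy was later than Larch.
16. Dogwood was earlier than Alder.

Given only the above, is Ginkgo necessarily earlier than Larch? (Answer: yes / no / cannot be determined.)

Tracing the constraints gives Larch → Cedar → Fir → Ginkgo, so Larch must come before Ginkgo.
That means Ginkgo cannot be before Larch.

no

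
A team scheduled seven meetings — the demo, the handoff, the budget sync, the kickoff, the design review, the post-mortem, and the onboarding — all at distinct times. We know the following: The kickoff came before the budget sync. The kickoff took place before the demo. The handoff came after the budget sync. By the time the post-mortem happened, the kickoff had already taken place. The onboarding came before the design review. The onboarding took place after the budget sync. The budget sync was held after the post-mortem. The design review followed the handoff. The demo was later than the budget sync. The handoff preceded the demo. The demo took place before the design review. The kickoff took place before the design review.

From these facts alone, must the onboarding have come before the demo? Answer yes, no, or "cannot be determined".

cannot be determined

No chain of stated constraints runs from the onboarding to the demo, and none runs from the demo to the onboarding either.
So the relative order of the onboarding and the demo is not fixed by the given facts.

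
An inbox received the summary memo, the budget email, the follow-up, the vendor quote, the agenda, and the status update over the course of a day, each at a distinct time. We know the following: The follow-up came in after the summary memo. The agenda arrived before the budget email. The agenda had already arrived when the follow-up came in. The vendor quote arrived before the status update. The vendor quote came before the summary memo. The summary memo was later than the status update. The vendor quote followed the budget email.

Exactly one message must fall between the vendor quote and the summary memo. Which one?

the status update

Tracing the constraints gives the vendor quote → the status update → the summary memo, so the status update sits after the vendor quote and before the summary memo.
No other message is forced both after the vendor quote and before the summary memo.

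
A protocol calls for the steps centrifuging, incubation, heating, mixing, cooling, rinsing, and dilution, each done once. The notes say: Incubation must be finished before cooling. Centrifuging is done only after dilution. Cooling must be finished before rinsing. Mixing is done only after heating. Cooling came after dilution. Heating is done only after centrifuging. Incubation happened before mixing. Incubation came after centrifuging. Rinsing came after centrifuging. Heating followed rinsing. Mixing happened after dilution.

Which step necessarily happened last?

Every other step has a chain of constraints placing it before mixing, so mixing is last.

mixing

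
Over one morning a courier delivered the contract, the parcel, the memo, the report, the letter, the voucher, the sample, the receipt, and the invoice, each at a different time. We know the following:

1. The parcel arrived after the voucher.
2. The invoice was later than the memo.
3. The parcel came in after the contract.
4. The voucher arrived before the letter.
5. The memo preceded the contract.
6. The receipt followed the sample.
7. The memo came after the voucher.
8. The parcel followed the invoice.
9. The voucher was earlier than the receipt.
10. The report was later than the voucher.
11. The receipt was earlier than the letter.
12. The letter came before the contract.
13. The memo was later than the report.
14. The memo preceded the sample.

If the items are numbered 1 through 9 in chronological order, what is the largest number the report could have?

The report must come before the contract, the invoice, the letter, the memo, the parcel, the receipt, and the sample — 7 items forced after it.
Everything else can be placed before the report in some valid order, so the report can sit as late as position 9 − 7 = 2.

2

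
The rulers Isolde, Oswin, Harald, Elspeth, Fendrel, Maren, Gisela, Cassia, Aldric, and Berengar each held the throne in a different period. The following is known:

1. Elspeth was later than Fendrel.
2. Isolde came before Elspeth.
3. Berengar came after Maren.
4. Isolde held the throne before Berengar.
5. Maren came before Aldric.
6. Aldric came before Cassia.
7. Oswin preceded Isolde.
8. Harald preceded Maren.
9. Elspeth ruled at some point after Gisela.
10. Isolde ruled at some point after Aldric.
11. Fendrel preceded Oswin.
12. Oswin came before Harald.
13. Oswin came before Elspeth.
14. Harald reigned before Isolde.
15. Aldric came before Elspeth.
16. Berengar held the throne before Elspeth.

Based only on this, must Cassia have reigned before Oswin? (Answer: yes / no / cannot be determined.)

Tracing the constraints gives Oswin → Harald → Maren → Aldric → Cassia, so Oswin must come before Cassia.
That means Cassia cannot be before Oswin.

no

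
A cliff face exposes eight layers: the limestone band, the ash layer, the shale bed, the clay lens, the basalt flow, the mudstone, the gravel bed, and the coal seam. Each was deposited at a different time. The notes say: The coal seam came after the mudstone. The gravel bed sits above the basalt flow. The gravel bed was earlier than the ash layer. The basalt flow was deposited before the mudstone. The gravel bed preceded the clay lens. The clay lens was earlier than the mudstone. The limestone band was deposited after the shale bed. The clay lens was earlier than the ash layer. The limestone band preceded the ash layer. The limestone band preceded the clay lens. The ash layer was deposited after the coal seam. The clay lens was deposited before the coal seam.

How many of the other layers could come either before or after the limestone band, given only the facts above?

2

Forced before the limestone band: the shale bed; forced after the limestone band: the ash layer, the clay lens, the coal seam, and the mudstone.
That leaves the basalt flow and the gravel bed with no forced order relative to the limestone band — 2.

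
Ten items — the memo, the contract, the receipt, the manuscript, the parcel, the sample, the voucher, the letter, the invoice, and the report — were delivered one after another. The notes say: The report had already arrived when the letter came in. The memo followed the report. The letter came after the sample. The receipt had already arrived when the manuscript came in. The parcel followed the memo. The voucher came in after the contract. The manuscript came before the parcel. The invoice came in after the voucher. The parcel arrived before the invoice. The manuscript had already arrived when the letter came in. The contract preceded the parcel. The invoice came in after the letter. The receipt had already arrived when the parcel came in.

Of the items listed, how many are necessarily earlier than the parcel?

Directly stated before the parcel: the contract, the manuscript, the memo, and the receipt.
The report reaches the parcel via the report → the memo → the parcel.
No chain forces the sample (or any of the others) ahead of the parcel.
That's the contract, the manuscript, the memo, the receipt, and the report — 5 in all.

5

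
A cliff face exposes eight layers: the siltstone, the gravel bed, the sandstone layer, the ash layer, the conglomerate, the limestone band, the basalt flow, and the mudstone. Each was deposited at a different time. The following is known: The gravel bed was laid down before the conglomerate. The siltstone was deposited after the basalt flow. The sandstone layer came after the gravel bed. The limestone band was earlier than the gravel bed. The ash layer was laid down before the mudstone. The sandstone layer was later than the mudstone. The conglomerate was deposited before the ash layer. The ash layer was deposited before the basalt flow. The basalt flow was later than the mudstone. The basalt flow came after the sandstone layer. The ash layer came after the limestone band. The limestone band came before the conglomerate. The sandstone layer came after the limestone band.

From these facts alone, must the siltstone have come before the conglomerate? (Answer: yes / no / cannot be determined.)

no

Tracing the constraints gives the conglomerate → the ash layer → the basalt flow → the siltstone, so the conglomerate must come before the siltstone.
That means the siltstone cannot be before the conglomerate.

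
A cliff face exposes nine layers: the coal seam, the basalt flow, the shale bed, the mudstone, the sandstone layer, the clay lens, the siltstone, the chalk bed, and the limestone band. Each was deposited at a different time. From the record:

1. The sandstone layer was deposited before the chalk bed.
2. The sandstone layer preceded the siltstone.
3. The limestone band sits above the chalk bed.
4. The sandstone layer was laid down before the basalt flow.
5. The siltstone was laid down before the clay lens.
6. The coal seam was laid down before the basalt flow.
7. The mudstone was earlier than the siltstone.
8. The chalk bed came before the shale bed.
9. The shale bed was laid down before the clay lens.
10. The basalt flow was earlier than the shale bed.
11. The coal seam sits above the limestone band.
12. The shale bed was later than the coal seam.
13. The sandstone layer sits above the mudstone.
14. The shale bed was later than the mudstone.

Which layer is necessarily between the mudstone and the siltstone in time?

the sandstone layer

Tracing the constraints gives the mudstone → the sandstone layer → the siltstone, so the sandstone layer sits after the mudstone and before the siltstone.
No other layer is forced both after the mudstone and before the siltstone.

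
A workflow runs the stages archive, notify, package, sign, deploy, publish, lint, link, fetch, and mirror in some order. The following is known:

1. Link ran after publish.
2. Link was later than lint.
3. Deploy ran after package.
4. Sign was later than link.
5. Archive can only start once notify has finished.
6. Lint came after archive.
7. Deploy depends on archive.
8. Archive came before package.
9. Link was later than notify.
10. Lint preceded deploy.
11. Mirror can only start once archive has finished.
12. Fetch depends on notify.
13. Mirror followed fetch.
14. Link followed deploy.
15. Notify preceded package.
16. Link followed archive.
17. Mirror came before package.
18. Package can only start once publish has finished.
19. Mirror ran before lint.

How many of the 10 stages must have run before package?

5

Directly stated before package: archive, mirror, notify, and publish.
Fetch reaches package via fetch → mirror → package.
That's archive, fetch, mirror, notify, and publish — 5 in all.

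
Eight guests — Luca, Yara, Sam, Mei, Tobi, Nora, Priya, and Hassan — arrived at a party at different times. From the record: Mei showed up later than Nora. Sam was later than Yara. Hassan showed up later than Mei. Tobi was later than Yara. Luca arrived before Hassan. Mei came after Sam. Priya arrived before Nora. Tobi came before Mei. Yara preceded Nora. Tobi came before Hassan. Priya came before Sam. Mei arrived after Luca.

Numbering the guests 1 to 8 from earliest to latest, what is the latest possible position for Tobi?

6

Tobi must come before Hassan and Mei — 2 guests forced after them.
Everything else can be placed before Tobi in some valid order, so Tobi can sit as late as position 8 − 2 = 6.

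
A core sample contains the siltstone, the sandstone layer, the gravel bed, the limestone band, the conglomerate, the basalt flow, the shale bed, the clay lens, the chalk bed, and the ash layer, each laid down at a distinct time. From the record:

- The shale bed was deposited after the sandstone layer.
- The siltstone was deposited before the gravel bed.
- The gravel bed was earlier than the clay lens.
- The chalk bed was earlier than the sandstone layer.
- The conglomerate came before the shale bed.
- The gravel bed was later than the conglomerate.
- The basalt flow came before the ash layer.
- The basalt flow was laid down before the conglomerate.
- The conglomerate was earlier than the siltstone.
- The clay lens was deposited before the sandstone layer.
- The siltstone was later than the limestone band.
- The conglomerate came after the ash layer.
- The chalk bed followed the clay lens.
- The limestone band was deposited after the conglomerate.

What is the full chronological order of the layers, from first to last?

The constraints fix every adjacent pair, so only one ordering works:
the basalt flow → the ash layer → the conglomerate → the limestone band → the siltstone → the gravel bed → the clay lens → the chalk bed → the sandstone layer → the shale bed.

the basalt flow, the ash layer, the conglomerate, the limestone band, the siltstone, the gravel bed, the clay lens, the chalk bed, the sandstone layer, the shale bed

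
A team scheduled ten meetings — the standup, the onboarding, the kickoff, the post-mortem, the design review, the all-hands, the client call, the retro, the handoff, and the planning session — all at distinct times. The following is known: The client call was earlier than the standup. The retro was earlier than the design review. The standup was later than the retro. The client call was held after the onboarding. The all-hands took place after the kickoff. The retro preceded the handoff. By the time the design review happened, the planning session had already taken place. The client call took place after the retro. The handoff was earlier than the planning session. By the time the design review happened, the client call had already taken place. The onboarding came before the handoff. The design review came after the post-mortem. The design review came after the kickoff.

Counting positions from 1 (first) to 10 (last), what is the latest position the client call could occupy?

The client call must come before the design review and the standup — 2 meetings forced after it.
Everything else can be placed before the client call in some valid order, so the client call can sit as late as position 10 − 2 = 8.

8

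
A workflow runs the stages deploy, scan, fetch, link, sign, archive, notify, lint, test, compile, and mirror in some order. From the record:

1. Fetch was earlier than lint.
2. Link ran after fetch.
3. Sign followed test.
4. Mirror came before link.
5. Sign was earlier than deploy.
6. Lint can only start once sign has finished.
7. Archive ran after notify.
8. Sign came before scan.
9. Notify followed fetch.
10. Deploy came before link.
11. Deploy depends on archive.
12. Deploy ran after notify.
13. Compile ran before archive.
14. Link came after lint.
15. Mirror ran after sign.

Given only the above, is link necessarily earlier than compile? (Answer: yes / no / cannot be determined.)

no

Tracing the constraints gives compile → archive → deploy → link, so compile must come before link.
That means link cannot be before compile.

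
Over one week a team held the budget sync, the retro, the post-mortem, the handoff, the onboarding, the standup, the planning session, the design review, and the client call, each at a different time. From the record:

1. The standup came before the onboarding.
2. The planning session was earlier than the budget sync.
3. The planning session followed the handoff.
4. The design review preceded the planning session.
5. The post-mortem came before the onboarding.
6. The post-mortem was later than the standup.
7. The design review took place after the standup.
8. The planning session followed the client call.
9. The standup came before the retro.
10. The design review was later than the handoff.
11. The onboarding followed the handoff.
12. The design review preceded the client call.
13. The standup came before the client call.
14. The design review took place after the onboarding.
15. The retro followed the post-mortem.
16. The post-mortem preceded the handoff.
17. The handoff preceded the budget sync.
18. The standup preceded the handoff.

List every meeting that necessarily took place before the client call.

the design review, the handoff, the onboarding, the post-mortem, the standup

Directly stated before the client call: the design review and the standup.
The handoff reaches the client call via the handoff → the design review → the client call.
The onboarding reaches the client call via the onboarding → the design review → the client call.
The post-mortem reaches the client call via the post-mortem → the handoff → the design review → the client call.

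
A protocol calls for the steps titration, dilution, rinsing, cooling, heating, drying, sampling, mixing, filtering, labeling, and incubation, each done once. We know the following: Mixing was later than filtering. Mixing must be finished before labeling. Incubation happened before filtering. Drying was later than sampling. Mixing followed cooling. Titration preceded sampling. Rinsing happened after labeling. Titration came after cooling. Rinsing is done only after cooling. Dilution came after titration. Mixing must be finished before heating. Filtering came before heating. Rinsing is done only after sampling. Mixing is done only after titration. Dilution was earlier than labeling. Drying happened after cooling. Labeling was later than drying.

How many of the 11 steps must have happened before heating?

Directly stated before heating: filtering and mixing.
Cooling reaches heating via cooling → mixing → heating.
Incubation reaches heating via incubation → filtering → heating.
Titration reaches heating via titration → mixing → heating.
That's cooling, filtering, incubation, mixing, and titration — 5 in all.

5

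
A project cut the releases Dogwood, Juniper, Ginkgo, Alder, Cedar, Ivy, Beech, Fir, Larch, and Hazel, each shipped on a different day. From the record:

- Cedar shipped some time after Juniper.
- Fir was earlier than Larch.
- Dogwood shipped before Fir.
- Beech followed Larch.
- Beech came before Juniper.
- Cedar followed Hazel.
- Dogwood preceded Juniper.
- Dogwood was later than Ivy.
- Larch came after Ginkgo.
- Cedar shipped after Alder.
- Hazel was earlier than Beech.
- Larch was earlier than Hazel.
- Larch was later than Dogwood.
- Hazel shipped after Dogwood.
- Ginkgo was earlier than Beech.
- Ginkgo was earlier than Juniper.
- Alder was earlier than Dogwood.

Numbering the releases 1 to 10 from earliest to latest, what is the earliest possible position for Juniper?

9

Alder, Beech, Dogwood, Fir, Ginkgo, Hazel, Ivy, and Larch must all come before Juniper — 8 forced predecessors.
Nothing else is forced ahead of Juniper, so its earliest slot is position 8 + 1 = 9.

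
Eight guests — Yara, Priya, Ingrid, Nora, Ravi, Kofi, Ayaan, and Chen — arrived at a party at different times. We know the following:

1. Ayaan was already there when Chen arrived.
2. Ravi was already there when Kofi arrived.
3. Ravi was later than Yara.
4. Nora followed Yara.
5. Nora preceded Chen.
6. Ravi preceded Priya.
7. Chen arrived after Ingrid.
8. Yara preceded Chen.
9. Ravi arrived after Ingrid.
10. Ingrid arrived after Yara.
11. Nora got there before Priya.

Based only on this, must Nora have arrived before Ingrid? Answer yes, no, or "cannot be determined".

No chain of stated constraints runs from Nora to Ingrid, and none runs from Ingrid to Nora either.
So the relative order of Nora and Ingrid is not fixed by the given facts.

cannot be determined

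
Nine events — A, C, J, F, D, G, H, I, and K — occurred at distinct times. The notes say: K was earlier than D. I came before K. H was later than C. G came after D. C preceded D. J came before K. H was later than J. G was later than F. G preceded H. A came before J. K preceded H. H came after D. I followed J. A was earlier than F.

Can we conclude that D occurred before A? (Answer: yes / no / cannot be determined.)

no

Tracing the constraints gives A → J → K → D, so A must come before D.
That means D cannot be before A.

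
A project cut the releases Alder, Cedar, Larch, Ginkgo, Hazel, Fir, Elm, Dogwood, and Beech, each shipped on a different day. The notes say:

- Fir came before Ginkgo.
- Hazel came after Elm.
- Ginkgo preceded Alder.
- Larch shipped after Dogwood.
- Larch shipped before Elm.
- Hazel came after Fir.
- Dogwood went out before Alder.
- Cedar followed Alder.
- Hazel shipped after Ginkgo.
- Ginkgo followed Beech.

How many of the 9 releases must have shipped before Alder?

4

Directly stated before Alder: Dogwood and Ginkgo.
Beech reaches Alder via Beech → Ginkgo → Alder.
Fir reaches Alder via Fir → Ginkgo → Alder.
That's Beech, Dogwood, Fir, and Ginkgo — 4 in all.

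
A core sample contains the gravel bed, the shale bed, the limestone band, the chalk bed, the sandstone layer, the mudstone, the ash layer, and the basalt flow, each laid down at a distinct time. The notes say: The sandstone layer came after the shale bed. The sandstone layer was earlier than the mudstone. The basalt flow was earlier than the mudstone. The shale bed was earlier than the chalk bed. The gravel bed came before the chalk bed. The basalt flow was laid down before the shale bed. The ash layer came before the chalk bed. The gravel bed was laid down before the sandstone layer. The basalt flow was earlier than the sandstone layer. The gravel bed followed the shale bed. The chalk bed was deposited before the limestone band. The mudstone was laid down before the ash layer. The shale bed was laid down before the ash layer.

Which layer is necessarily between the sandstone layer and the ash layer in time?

the mudstone

Tracing the constraints gives the sandstone layer → the mudstone → the ash layer, so the mudstone sits after the sandstone layer and before the ash layer.
No other layer is forced both after the sandstone layer and before the ash layer.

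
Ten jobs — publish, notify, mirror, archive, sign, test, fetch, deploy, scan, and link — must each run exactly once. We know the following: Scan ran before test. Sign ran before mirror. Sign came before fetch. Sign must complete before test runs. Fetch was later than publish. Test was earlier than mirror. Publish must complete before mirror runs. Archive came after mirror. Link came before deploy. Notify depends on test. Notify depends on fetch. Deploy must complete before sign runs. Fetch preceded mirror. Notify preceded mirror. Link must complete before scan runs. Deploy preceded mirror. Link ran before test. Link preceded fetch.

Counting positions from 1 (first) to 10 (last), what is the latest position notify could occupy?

Notify must come before archive and mirror — 2 stages forced after it.
Everything else can be placed before notify in some valid order, so notify can sit as late as position 10 − 2 = 8.

8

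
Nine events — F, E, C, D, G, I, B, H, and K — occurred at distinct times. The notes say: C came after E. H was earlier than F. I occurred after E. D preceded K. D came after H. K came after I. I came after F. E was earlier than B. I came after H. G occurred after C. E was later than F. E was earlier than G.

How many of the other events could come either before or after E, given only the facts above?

1

Forced before E: F and H; forced after E: B, C, G, I, and K.
That leaves D with no forced order relative to E — 1.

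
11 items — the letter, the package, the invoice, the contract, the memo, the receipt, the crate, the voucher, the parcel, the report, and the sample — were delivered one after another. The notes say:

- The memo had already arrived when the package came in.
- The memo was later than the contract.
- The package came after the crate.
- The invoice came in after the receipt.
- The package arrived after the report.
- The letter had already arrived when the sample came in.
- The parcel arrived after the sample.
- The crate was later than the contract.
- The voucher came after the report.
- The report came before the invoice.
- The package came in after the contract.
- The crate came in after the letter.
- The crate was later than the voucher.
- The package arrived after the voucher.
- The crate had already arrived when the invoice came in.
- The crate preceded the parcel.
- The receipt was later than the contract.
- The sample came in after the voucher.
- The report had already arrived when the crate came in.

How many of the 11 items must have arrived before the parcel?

Directly stated before the parcel: the crate and the sample.
The contract reaches the parcel via the contract → the crate → the parcel.
The letter reaches the parcel via the letter → the sample → the parcel.
The report reaches the parcel via the report → the crate → the parcel.
Likewise the voucher reaches the parcel by chaining the stated constraints.
No chain forces the package (or any of the others) ahead of the parcel.
That's the contract, the crate, the letter, the report, the sample, and the voucher — 6 in all.

6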